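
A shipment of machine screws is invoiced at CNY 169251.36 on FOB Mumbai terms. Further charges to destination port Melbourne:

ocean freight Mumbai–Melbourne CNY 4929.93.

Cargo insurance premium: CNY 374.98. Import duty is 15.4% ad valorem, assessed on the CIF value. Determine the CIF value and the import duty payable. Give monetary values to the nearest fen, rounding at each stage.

CIF = FOB price + freight + insurance
CIF = 169251.36 + 4929.93 + 374.98 = 174556.27
Import duty = 174556.27 × 15.4% = 26881.67

CIF value: CNY 174556.27; import duty: CNY 26881.67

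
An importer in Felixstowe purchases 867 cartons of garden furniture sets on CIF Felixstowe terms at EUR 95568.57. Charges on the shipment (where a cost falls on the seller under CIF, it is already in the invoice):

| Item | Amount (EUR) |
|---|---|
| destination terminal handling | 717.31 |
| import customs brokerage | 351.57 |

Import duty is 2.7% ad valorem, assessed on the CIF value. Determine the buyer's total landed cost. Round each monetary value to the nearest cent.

CIF: the seller pays costs through ocean freight and marine insurance to the destination port.
The CIF price already equals the CIF value: 95568.57
Import duty = 95568.57 × 2.7% = 2580.35
Buyer bears: destination terminal 717.31 + brokerage 351.57 + duty 2580.35 = 3649.23
Landed cost = invoice 95568.57 + 3649.23 = 99217.80

Total landed cost: EUR 99217.80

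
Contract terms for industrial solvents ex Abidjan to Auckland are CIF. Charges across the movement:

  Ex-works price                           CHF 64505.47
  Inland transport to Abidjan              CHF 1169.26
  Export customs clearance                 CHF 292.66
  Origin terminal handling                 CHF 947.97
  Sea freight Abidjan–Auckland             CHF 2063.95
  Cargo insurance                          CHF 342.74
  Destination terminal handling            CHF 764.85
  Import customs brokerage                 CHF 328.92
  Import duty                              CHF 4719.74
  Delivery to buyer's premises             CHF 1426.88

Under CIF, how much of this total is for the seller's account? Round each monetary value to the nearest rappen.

Seller's account: CHF 69322.05

CIF: the seller pays costs through ocean freight and marine insurance to the destination port.
Seller's account: goods 64505.47 + inland to port 1169.26 + export clearance 292.66 + origin terminal 947.97 + freight 2063.95 + insurance 342.74 = 69322.05
Buyer's account: destination terminal 764.85 + brokerage 328.92 + duty 4719.74 + delivery 1426.88 = 7240.39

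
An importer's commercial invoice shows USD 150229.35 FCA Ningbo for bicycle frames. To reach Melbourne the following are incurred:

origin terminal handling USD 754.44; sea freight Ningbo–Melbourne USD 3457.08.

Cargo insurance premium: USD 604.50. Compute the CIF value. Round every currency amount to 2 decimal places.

CIF = FCA price + pre-shipment costs + freight + insurance
CIF = 150229.35 + 754.44 + 3457.08 + 604.50 = 155045.37

CIF value: USD 155045.37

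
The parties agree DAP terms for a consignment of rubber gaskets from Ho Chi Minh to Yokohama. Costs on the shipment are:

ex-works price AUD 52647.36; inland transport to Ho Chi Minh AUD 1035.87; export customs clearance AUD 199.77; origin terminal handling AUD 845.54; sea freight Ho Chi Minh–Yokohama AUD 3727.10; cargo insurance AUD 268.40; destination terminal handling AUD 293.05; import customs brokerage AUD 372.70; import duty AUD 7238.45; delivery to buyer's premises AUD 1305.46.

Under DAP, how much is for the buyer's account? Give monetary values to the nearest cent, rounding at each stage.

DAP: the seller bears all costs to the named destination except import duty and clearance.
Seller's account: goods 52647.36 + inland to port 1035.87 + export clearance 199.77 + origin terminal 845.54 + freight 3727.10 + insurance 268.40 + destination terminal 293.05 + delivery 1305.46 = 60322.55
Buyer's account: brokerage 372.70 + duty 7238.45 = 7611.15

Buyer's account: AUD 7611.15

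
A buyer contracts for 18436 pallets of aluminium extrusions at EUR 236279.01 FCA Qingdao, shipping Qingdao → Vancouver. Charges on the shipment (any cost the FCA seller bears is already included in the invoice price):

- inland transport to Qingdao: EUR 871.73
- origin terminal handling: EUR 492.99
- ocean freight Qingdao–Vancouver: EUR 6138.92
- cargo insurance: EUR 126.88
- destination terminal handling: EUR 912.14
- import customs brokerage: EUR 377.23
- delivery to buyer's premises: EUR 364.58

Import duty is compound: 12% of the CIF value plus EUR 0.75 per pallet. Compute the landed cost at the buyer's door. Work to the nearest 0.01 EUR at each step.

Total landed cost: EUR 287683.29

FCA: the seller delivers export-cleared goods to the carrier; the buyer bears costs from that point.
Already in the invoice (seller's account under FCA): inland to port — exclude.
CIF value = FCA price + origin terminal + freight + insurance = 236279.01 + 492.99 + 6138.92 + 126.88 = 243037.80
Ad valorem component: 243037.80 × 12% = 29164.54
Specific component: 18436 × 0.75 = 13827.00
Import duty = 29164.54 + 13827.00 = 42991.54
Buyer bears: origin terminal 492.99 + freight 6138.92 + insurance 126.88 + destination terminal 912.14 + brokerage 377.23 + delivery 364.58 + duty 42991.54 = 51404.28
Landed cost = invoice 236279.01 + 51404.28 = 287683.29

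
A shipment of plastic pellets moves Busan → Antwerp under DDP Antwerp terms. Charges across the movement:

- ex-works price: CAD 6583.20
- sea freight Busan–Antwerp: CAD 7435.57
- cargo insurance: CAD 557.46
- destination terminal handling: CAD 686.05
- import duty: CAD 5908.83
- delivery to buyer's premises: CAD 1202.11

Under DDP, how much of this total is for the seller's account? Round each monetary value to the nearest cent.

Seller's account: CAD 22373.22

DDP: the seller bears all costs including import duty.
Seller's account: goods 6583.20 + freight 7435.57 + insurance 557.46 + destination terminal 686.05 + duty 5908.83 + delivery 1202.11 = 22373.22
Buyer's account: 0.00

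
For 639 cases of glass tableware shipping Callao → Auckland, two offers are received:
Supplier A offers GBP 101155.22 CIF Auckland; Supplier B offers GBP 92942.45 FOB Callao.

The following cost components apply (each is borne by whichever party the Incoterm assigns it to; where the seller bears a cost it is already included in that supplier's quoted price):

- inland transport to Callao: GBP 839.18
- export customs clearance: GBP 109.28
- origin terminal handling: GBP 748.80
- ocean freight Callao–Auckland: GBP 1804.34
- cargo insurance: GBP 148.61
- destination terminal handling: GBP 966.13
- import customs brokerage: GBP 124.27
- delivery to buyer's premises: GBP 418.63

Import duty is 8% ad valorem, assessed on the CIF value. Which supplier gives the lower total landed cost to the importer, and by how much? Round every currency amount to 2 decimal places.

Supplier B is cheaper by GBP 6760.61

Supplier A (CIF):
The CIF price already equals the CIF value: 101155.22
Import duty = 101155.22 × 8% = 8092.42
Buyer bears (A): 966.13 + 124.27 + 418.63 = 1509.03
Landed cost (A) = invoice 101155.22 + 1509.03 + duty 8092.42 = 110756.67
Supplier B (FOB):
CIF value = FOB price + freight + insurance = 92942.45 + 1804.34 + 148.61 = 94895.40
Import duty = 94895.40 × 8% = 7591.63
Buyer bears (B): 1804.34 + 148.61 + 966.13 + 124.27 + 418.63 = 3461.98
Landed cost (B) = invoice 92942.45 + 3461.98 + duty 7591.63 = 103996.06
Difference = |110756.67 − 103996.06| = 6760.61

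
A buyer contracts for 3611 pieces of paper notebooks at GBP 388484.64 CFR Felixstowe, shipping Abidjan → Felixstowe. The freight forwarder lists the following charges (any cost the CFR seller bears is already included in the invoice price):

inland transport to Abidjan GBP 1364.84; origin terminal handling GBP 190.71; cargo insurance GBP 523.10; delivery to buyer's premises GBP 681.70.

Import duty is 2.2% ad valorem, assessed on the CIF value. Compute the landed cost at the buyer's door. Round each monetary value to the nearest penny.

Total landed cost: GBP 398247.61

CFR: the seller pays costs through ocean freight to the destination port, but not insurance.
Already in the invoice (seller's account under CFR): inland to port, origin terminal — exclude.
CIF value = CFR price + insurance = 388484.64 + 523.10 = 389007.74
Import duty = 389007.74 × 2.2% = 8558.17
Buyer bears: insurance 523.10 + delivery 681.70 + duty 8558.17 = 9762.97
Landed cost = invoice 388484.64 + 9762.97 = 398247.61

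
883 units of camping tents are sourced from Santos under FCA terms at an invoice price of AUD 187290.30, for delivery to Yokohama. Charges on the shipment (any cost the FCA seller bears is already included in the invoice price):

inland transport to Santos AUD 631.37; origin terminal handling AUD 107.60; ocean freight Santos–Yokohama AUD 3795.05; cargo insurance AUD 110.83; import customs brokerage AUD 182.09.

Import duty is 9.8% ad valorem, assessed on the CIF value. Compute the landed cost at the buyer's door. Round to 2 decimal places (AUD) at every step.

Total landed cost: AUD 210233.64

FCA: the seller delivers export-cleared goods to the carrier; the buyer bears costs from that point.
Already in the invoice (seller's account under FCA): inland to port — exclude.
CIF value = FCA price + origin terminal + freight + insurance = 187290.30 + 107.60 + 3795.05 + 110.83 = 191303.78
Import duty = 191303.78 × 9.8% = 18747.77
Buyer bears: origin terminal 107.60 + freight 3795.05 + insurance 110.83 + brokerage 182.09 + duty 18747.77 = 22943.34
Landed cost = invoice 187290.30 + 22943.34 = 210233.64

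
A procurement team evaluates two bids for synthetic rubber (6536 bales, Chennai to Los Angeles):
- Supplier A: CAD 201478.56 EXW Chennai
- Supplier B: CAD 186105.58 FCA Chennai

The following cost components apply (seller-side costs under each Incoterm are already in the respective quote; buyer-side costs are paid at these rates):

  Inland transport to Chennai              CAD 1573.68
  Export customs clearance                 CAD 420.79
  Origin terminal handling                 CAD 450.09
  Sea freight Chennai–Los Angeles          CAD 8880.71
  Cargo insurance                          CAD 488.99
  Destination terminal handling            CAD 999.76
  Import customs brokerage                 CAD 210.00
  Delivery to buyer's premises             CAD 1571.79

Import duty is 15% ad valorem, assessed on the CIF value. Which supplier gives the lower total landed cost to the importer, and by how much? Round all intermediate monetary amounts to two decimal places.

Supplier A (EXW):
CIF value = EXW price + inland to port + export clearance + origin terminal + freight + insurance = 201478.56 + 1573.68 + 420.79 + 450.09 + 8880.71 + 488.99 = 213292.82
Import duty = 213292.82 × 15% = 31993.92
Buyer bears (A): 1573.68 + 420.79 + 450.09 + 8880.71 + 488.99 + 999.76 + 210.00 + 1571.79 = 14595.81
Landed cost (A) = invoice 201478.56 + 14595.81 + duty 31993.92 = 248068.29
Supplier B (FCA):
CIF value = FCA price + origin terminal + freight + insurance = 186105.58 + 450.09 + 8880.71 + 488.99 = 195925.37
Import duty = 195925.37 × 15% = 29388.81
Buyer bears (B): 450.09 + 8880.71 + 488.99 + 999.76 + 210.00 + 1571.79 = 12601.34
Landed cost (B) = invoice 186105.58 + 12601.34 + duty 29388.81 = 228095.73
Difference = |248068.29 − 228095.73| = 19972.56

Supplier B is cheaper by CAD 19972.56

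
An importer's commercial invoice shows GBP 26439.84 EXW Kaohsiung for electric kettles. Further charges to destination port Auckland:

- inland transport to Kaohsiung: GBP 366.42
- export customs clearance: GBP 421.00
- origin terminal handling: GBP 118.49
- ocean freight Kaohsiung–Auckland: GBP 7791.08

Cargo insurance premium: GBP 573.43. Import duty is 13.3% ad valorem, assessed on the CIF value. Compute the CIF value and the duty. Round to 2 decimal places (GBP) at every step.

CIF value: GBP 35710.26; import duty: GBP 4749.46

CIF = EXW price + pre-shipment costs + freight + insurance
CIF = 26439.84 + 366.42 + 421.00 + 118.49 + 7791.08 + 573.43 = 35710.26
Import duty = 35710.26 × 13.3% = 4749.46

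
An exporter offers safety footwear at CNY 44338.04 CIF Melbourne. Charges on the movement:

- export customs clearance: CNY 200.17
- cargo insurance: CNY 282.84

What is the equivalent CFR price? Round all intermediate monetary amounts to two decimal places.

CFR price: CNY 44055.20

Not relevant to the conversion: export clearance — on the seller under both CIF and CFR; already in the CIF price and stays in the CFR price.
From CIF to CFR, the seller no longer bears: insurance.
CFR price = 44338.04 − 282.84 = 44055.20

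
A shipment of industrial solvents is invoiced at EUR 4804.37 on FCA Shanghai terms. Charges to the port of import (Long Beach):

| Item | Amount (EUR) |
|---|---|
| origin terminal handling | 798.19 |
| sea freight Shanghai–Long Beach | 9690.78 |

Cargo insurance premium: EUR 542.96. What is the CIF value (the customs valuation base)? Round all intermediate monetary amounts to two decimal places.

CIF value: EUR 15836.30

CIF = FCA price + pre-shipment costs + freight + insurance
CIF = 4804.37 + 798.19 + 9690.78 + 542.96 = 15836.30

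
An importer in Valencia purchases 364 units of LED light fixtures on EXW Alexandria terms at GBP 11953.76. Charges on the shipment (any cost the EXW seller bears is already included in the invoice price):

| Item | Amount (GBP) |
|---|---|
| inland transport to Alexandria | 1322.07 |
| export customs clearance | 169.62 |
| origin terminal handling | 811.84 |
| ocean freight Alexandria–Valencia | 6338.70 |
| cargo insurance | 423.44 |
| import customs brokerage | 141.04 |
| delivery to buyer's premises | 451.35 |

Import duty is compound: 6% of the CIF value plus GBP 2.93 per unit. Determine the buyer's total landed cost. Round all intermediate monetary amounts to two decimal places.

Total landed cost: GBP 23939.51

EXW: the seller makes goods available at their premises; the buyer bears all onward costs.
CIF value = EXW price + inland to port + export clearance + origin terminal + freight + insurance = 11953.76 + 1322.07 + 169.62 + 811.84 + 6338.70 + 423.44 = 21019.43
Ad valorem component: 21019.43 × 6% = 1261.17
Specific component: 364 × 2.93 = 1066.52
Import duty = 1261.17 + 1066.52 = 2327.69
Buyer bears: inland to port 1322.07 + export clearance 169.62 + origin terminal 811.84 + freight 6338.70 + insurance 423.44 + brokerage 141.04 + delivery 451.35 + duty 2327.69 = 11985.75
Landed cost = invoice 11953.76 + 11985.75 = 23939.51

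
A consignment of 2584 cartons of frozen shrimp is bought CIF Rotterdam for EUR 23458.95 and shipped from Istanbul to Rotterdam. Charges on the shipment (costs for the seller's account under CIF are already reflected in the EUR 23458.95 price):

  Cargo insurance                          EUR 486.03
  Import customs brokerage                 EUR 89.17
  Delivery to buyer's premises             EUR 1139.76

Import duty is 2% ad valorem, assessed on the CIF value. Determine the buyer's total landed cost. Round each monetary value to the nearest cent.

CIF: the seller pays costs through ocean freight and marine insurance to the destination port.
Already in the invoice (seller's account under CIF): insurance — exclude.
The CIF price already equals the CIF value: 23458.95
Import duty = 23458.95 × 2% = 469.18
Buyer bears: brokerage 89.17 + delivery 1139.76 + duty 469.18 = 1698.11
Landed cost = invoice 23458.95 + 1698.11 = 25157.06

Total landed cost: EUR 25157.06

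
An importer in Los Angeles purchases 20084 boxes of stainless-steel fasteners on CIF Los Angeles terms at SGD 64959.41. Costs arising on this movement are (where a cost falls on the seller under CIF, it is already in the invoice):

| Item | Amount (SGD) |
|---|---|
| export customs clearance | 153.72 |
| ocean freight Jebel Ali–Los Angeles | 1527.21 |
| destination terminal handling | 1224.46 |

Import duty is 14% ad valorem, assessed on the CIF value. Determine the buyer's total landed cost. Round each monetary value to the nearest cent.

CIF: the seller pays costs through ocean freight and marine insurance to the destination port.
Already in the invoice (seller's account under CIF): export clearance, freight — exclude.
The CIF price already equals the CIF value: 64959.41
Import duty = 64959.41 × 14% = 9094.32
Buyer bears: destination terminal 1224.46 + duty 9094.32 = 10318.78
Landed cost = invoice 64959.41 + 10318.78 = 75278.19

Total landed cost: SGD 75278.19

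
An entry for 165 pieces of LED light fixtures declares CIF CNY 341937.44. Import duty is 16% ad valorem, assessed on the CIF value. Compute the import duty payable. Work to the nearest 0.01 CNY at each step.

Import duty = 341937.44 × 16% = 54709.99

Import duty: CNY 54709.99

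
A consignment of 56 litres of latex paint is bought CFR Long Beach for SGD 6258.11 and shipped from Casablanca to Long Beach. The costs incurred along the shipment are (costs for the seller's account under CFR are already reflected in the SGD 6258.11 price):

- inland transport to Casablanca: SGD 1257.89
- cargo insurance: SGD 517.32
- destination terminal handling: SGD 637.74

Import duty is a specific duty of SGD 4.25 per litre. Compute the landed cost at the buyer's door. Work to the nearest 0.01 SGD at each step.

CFR: the seller pays costs through ocean freight to the destination port, but not insurance.
Already in the invoice (seller's account under CFR): inland to port — exclude.
CIF value = CFR price + insurance = 6258.11 + 517.32 = 6775.43
Import duty = 56 × 4.25 = 238.00
Buyer bears: insurance 517.32 + destination terminal 637.74 + duty 238.00 = 1393.06
Landed cost = invoice 6258.11 + 1393.06 = 7651.17

Total landed cost: SGD 7651.17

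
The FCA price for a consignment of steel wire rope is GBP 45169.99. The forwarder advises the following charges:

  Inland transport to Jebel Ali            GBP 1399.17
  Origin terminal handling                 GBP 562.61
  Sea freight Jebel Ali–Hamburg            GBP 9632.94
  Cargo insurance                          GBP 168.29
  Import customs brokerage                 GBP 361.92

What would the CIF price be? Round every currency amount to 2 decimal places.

CIF price: GBP 55533.83

Not relevant to the conversion: inland to port — on the seller under both FCA and CIF; already in the FCA price and stays in the CIF price. brokerage — on the buyer under both terms; not part of either seller's price.
From FCA to CIF, the seller additionally bears: origin terminal, freight, insurance.
CIF price = 45169.99 + 562.61 + 9632.94 + 168.29 = 55533.83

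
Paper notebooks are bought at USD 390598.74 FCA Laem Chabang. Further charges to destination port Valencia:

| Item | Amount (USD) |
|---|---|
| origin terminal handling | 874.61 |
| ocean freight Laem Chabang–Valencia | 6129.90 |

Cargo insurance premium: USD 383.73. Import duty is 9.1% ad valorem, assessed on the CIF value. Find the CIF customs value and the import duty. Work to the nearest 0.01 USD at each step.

CIF = FCA price + pre-shipment costs + freight + insurance
CIF = 390598.74 + 874.61 + 6129.90 + 383.73 = 397986.98
Import duty = 397986.98 × 9.1% = 36216.82

CIF value: USD 397986.98; import duty: USD 36216.82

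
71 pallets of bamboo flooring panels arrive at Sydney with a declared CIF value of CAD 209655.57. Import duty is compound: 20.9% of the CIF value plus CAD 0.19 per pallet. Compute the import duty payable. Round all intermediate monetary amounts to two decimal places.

Import duty: CAD 43831.50

Ad valorem component: 209655.57 × 20.9% = 43818.01
Specific component: 71 × 0.19 = 13.49
Import duty = 43818.01 + 13.49 = 43831.50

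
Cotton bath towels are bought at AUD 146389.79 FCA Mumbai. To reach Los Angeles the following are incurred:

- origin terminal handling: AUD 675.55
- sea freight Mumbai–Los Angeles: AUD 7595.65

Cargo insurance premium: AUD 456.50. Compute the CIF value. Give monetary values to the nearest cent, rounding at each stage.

CIF value: AUD 155117.49

CIF = FCA price + pre-shipment costs + freight + insurance
CIF = 146389.79 + 675.55 + 7595.65 + 456.50 = 155117.49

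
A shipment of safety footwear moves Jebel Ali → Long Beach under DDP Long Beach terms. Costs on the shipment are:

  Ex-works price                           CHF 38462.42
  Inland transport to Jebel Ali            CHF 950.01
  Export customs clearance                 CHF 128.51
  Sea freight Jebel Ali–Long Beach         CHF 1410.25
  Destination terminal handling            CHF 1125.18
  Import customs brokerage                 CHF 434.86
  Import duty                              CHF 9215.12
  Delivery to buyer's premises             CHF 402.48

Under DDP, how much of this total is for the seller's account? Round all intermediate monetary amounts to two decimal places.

Seller's account: CHF 52128.83

DDP: the seller bears all costs including import duty.
Seller's account: goods 38462.42 + inland to port 950.01 + export clearance 128.51 + freight 1410.25 + destination terminal 1125.18 + brokerage 434.86 + duty 9215.12 + delivery 402.48 = 52128.83
Buyer's account: 0.00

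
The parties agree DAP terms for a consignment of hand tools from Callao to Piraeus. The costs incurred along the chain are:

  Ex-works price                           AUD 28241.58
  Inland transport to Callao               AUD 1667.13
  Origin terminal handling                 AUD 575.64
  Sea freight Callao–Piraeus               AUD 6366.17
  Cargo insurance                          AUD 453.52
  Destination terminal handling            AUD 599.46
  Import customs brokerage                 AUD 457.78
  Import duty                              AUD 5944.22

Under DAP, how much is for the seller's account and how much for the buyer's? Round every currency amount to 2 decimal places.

DAP: the seller bears all costs to the named destination except import duty and clearance.
Seller's account: goods 28241.58 + inland to port 1667.13 + origin terminal 575.64 + freight 6366.17 + insurance 453.52 + destination terminal 599.46 = 37903.50
Buyer's account: brokerage 457.78 + duty 5944.22 = 6402.00

Seller: AUD 37903.50; buyer: AUD 6402.00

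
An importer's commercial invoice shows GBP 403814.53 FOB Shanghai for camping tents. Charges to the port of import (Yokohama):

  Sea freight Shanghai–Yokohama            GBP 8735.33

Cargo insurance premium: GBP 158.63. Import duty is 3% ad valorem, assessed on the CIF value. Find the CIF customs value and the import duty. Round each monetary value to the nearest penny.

CIF = FOB price + freight + insurance
CIF = 403814.53 + 8735.33 + 158.63 = 412708.49
Import duty = 412708.49 × 3% = 12381.25

CIF value: GBP 412708.49; import duty: GBP 12381.25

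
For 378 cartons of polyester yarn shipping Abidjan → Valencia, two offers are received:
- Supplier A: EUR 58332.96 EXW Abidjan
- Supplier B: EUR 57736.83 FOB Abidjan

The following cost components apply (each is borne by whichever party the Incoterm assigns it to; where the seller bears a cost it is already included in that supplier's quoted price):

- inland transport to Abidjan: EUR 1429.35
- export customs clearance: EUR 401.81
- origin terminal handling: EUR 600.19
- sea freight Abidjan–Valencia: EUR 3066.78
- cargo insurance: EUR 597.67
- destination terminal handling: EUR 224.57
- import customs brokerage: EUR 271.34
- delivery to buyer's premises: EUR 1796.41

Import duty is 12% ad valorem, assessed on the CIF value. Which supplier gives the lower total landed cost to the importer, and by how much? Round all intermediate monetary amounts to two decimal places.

Supplier B is cheaper by EUR 3390.78

Supplier A (EXW):
CIF value = EXW price + inland to port + export clearance + origin terminal + freight + insurance = 58332.96 + 1429.35 + 401.81 + 600.19 + 3066.78 + 597.67 = 64428.76
Import duty = 64428.76 × 12% = 7731.45
Buyer bears (A): 1429.35 + 401.81 + 600.19 + 3066.78 + 597.67 + 224.57 + 271.34 + 1796.41 = 8388.12
Landed cost (A) = invoice 58332.96 + 8388.12 + duty 7731.45 = 74452.53
Supplier B (FOB):
CIF value = FOB price + freight + insurance = 57736.83 + 3066.78 + 597.67 = 61401.28
Import duty = 61401.28 × 12% = 7368.15
Buyer bears (B): 3066.78 + 597.67 + 224.57 + 271.34 + 1796.41 = 5956.77
Landed cost (B) = invoice 57736.83 + 5956.77 + duty 7368.15 = 71061.75
Difference = |74452.53 − 71061.75| = 3390.78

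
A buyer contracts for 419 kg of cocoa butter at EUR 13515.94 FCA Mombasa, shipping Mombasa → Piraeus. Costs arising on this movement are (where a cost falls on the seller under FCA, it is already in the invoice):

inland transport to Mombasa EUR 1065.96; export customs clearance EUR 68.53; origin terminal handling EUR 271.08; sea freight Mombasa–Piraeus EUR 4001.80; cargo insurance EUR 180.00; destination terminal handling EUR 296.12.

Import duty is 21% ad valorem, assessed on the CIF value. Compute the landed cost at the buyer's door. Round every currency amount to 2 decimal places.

Total landed cost: EUR 22038.39

FCA: the seller delivers export-cleared goods to the carrier; the buyer bears costs from that point.
Already in the invoice (seller's account under FCA): inland to port, export clearance — exclude.
CIF value = FCA price + origin terminal + freight + insurance = 13515.94 + 271.08 + 4001.80 + 180.00 = 17968.82
Import duty = 17968.82 × 21% = 3773.45
Buyer bears: origin terminal 271.08 + freight 4001.80 + insurance 180.00 + destination terminal 296.12 + duty 3773.45 = 8522.45
Landed cost = invoice 13515.94 + 8522.45 = 22038.39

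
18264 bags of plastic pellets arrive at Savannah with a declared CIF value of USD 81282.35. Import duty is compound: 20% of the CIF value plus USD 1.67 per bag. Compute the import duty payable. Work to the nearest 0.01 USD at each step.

Ad valorem component: 81282.35 × 20% = 16256.47
Specific component: 18264 × 1.67 = 30500.88
Import duty = 16256.47 + 30500.88 = 46757.35

Import duty: USD 46757.35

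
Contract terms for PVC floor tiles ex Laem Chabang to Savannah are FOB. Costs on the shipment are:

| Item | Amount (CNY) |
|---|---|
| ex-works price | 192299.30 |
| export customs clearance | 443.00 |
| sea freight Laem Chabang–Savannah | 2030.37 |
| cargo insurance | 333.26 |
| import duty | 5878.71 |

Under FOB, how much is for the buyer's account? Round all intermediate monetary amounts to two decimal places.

FOB: the seller bears costs until goods are on board at the origin port; the buyer bears freight, insurance and all costs thereafter.
Seller's account: goods 192299.30 + export clearance 443.00 = 192742.30
Buyer's account: freight 2030.37 + insurance 333.26 + duty 5878.71 = 8242.34

Buyer's account: CNY 8242.34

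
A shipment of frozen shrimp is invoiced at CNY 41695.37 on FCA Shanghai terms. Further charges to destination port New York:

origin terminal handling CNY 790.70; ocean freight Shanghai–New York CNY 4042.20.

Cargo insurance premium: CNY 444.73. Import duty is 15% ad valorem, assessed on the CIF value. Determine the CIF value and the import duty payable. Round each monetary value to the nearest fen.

CIF = FCA price + pre-shipment costs + freight + insurance
CIF = 41695.37 + 790.70 + 4042.20 + 444.73 = 46973.00
Import duty = 46973.00 × 15% = 7045.95

CIF value: CNY 46973.00; import duty: CNY 7045.95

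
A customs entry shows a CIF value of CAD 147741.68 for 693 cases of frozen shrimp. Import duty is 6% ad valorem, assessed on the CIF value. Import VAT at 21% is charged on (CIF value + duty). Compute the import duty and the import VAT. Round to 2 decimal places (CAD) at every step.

Import duty: CAD 8864.50; import VAT: CAD 32887.30

Import duty = 147741.68 × 6% = 8864.50
VAT base = CIF + duty = 147741.68 + 8864.50 = 156606.18
Import VAT = 156606.18 × 21% = 32887.30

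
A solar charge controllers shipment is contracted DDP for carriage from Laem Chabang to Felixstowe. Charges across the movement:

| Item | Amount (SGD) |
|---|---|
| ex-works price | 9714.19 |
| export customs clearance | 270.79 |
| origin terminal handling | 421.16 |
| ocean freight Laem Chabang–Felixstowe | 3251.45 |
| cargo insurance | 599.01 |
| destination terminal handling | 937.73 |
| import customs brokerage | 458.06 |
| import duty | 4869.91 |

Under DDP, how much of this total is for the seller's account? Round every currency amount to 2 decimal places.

DDP: the seller bears all costs including import duty.
Seller's account: goods 9714.19 + export clearance 270.79 + origin terminal 421.16 + freight 3251.45 + insurance 599.01 + destination terminal 937.73 + brokerage 458.06 + duty 4869.91 = 20522.30
Buyer's account: 0.00

Seller's account: SGD 20522.30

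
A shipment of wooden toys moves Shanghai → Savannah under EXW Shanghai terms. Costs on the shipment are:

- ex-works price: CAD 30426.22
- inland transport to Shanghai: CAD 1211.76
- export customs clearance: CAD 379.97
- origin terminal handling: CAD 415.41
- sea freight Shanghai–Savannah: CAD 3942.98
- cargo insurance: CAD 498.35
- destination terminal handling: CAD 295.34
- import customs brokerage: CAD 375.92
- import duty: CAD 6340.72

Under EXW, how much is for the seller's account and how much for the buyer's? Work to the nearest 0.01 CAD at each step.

EXW: the seller makes goods available at their premises; the buyer bears all onward costs.
Seller's account: goods 30426.22 = 30426.22
Buyer's account: inland to port 1211.76 + export clearance 379.97 + origin terminal 415.41 + freight 3942.98 + insurance 498.35 + destination terminal 295.34 + brokerage 375.92 + duty 6340.72 = 13460.45

Seller: CAD 30426.22; buyer: CAD 13460.45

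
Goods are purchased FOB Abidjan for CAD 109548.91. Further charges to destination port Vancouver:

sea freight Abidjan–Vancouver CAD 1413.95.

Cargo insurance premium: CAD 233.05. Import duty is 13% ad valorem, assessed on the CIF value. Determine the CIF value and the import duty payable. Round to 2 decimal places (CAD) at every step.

CIF value: CAD 111195.91; import duty: CAD 14455.47

CIF = FOB price + freight + insurance
CIF = 109548.91 + 1413.95 + 233.05 = 111195.91
Import duty = 111195.91 × 13% = 14455.47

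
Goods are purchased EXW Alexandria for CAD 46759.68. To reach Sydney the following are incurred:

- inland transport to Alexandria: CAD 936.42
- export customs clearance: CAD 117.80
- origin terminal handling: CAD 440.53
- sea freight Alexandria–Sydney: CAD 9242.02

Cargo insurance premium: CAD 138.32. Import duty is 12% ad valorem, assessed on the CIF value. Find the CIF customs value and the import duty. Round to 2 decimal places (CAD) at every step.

CIF = EXW price + pre-shipment costs + freight + insurance
CIF = 46759.68 + 936.42 + 117.80 + 440.53 + 9242.02 + 138.32 = 57634.77
Import duty = 57634.77 × 12% = 6916.17

CIF value: CAD 57634.77; import duty: CAD 6916.17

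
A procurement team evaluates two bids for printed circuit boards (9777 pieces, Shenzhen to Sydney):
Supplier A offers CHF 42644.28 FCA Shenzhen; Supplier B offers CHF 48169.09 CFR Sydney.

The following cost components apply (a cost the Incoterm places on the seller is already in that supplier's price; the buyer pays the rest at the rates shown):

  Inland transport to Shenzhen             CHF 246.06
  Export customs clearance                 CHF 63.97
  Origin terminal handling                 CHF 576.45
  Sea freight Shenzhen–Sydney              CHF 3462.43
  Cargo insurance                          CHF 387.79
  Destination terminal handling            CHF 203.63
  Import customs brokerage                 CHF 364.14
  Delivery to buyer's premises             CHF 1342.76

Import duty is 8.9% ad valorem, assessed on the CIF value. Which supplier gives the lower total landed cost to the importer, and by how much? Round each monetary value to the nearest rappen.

Supplier A (FCA):
CIF value = FCA price + origin terminal + freight + insurance = 42644.28 + 576.45 + 3462.43 + 387.79 = 47070.95
Import duty = 47070.95 × 8.9% = 4189.31
Buyer bears (A): 576.45 + 3462.43 + 387.79 + 203.63 + 364.14 + 1342.76 = 6337.20
Landed cost (A) = invoice 42644.28 + 6337.20 + duty 4189.31 = 53170.79
Supplier B (CFR):
CIF value = CFR price + insurance = 48169.09 + 387.79 = 48556.88
Import duty = 48556.88 × 8.9% = 4321.56
Buyer bears (B): 387.79 + 203.63 + 364.14 + 1342.76 = 2298.32
Landed cost (B) = invoice 48169.09 + 2298.32 + duty 4321.56 = 54788.97
Difference = |53170.79 − 54788.97| = 1618.18

Supplier A is cheaper by CHF 1618.18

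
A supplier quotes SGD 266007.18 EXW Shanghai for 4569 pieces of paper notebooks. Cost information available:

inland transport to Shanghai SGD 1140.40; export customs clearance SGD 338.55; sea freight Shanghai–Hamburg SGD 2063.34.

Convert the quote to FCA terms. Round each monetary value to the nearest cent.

FCA price: SGD 267486.13

Not relevant to the conversion: freight — on the buyer under both terms; not part of either seller's price.
From EXW to FCA, the seller additionally bears: inland to port, export clearance.
FCA price = 266007.18 + 1140.40 + 338.55 = 267486.13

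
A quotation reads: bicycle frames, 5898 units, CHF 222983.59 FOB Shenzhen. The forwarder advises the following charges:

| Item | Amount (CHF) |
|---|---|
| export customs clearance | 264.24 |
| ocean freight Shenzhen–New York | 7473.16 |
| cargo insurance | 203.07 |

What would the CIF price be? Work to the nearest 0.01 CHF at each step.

Not relevant to the conversion: export clearance — on the seller under both FOB and CIF; already in the FOB price and stays in the CIF price.
From FOB to CIF, the seller additionally bears: freight, insurance.
CIF price = 222983.59 + 7473.16 + 203.07 = 230659.82

CIF price: CHF 230659.82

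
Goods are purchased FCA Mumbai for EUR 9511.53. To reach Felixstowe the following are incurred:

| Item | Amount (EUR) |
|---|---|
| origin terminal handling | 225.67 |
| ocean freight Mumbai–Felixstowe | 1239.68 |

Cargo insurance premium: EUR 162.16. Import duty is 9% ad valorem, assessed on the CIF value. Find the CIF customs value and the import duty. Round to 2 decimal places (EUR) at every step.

CIF value: EUR 11139.04; import duty: EUR 1002.51

CIF = FCA price + pre-shipment costs + freight + insurance
CIF = 9511.53 + 225.67 + 1239.68 + 162.16 = 11139.04
Import duty = 11139.04 × 9% = 1002.51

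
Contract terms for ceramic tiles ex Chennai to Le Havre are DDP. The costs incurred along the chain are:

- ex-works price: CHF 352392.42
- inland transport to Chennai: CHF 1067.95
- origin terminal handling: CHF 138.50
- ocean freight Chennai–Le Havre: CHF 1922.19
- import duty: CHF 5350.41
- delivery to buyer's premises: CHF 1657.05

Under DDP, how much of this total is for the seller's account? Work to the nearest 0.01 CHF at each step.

DDP: the seller bears all costs including import duty.
Seller's account: goods 352392.42 + inland to port 1067.95 + origin terminal 138.50 + freight 1922.19 + duty 5350.41 + delivery 1657.05 = 362528.52
Buyer's account: 0.00

Seller's account: CHF 362528.52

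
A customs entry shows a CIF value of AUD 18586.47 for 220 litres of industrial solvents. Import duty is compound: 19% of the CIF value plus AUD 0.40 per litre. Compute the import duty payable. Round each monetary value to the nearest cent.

Ad valorem component: 18586.47 × 19% = 3531.43
Specific component: 220 × 0.40 = 88.00
Import duty = 3531.43 + 88.00 = 3619.43

Import duty: AUD 3619.43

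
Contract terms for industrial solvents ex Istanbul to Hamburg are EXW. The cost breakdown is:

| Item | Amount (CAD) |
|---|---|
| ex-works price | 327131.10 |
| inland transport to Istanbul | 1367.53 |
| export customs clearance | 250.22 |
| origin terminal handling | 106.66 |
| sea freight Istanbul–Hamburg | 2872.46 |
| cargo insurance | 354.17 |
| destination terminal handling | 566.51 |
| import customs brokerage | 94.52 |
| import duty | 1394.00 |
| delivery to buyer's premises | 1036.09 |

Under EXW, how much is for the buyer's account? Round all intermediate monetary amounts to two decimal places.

Buyer's account: CAD 8042.16

EXW: the seller makes goods available at their premises; the buyer bears all onward costs.
Seller's account: goods 327131.10 = 327131.10
Buyer's account: inland to port 1367.53 + export clearance 250.22 + origin terminal 106.66 + freight 2872.46 + insurance 354.17 + destination terminal 566.51 + brokerage 94.52 + duty 1394.00 + delivery 1036.09 = 8042.16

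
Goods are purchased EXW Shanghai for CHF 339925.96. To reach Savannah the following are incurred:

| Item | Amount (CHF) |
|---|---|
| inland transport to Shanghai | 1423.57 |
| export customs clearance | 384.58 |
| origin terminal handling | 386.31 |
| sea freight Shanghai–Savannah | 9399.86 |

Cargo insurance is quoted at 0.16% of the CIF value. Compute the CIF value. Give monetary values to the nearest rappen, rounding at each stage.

Let C be the CIF value. C = EXW price + pre-shipment costs + freight + 0.16% × C
C − 0.16% × C = 339925.96 + 1423.57 + 384.58 + 386.31 + 9399.86
0.9984 × C = 351520.28
C = 351520.28 / 0.9984 = 352083.61
Insurance premium = 0.16% × 352083.61 = 563.33

CIF value: CHF 352083.61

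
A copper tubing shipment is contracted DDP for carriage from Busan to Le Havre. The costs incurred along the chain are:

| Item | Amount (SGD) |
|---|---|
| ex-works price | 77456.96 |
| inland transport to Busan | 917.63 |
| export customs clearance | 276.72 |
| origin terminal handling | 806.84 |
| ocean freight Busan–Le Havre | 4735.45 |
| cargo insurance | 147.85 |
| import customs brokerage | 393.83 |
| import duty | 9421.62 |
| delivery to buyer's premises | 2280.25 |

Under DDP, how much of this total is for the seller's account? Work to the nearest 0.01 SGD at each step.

Seller's account: SGD 96437.15

DDP: the seller bears all costs including import duty.
Seller's account: goods 77456.96 + inland to port 917.63 + export clearance 276.72 + origin terminal 806.84 + freight 4735.45 + insurance 147.85 + brokerage 393.83 + duty 9421.62 + delivery 2280.25 = 96437.15
Buyer's account: 0.00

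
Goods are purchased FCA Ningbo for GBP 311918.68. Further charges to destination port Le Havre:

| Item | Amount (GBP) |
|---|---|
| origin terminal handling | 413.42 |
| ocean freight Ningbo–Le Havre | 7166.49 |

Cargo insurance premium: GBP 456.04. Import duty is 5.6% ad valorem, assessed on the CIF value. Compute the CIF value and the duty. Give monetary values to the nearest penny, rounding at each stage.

CIF value: GBP 319954.63; import duty: GBP 17917.46

CIF = FCA price + pre-shipment costs + freight + insurance
CIF = 311918.68 + 413.42 + 7166.49 + 456.04 = 319954.63
Import duty = 319954.63 × 5.6% = 17917.46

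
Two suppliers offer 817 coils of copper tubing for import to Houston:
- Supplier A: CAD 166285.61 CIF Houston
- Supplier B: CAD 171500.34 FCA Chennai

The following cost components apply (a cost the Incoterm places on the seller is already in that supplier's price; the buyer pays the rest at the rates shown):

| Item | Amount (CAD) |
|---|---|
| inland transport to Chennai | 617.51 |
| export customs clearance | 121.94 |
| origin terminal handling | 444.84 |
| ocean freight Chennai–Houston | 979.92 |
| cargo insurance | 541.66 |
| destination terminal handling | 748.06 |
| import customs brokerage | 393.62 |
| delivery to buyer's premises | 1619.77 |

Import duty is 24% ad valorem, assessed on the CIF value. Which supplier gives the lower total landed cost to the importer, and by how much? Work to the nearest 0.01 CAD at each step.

Supplier A (CIF):
The CIF price already equals the CIF value: 166285.61
Import duty = 166285.61 × 24% = 39908.55
Buyer bears (A): 748.06 + 393.62 + 1619.77 = 2761.45
Landed cost (A) = invoice 166285.61 + 2761.45 + duty 39908.55 = 208955.61
Supplier B (FCA):
CIF value = FCA price + origin terminal + freight + insurance = 171500.34 + 444.84 + 979.92 + 541.66 = 173466.76
Import duty = 173466.76 × 24% = 41632.02
Buyer bears (B): 444.84 + 979.92 + 541.66 + 748.06 + 393.62 + 1619.77 = 4727.87
Landed cost (B) = invoice 171500.34 + 4727.87 + duty 41632.02 = 217860.23
Difference = |208955.61 − 217860.23| = 8904.62

Supplier A is cheaper by CAD 8904.62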